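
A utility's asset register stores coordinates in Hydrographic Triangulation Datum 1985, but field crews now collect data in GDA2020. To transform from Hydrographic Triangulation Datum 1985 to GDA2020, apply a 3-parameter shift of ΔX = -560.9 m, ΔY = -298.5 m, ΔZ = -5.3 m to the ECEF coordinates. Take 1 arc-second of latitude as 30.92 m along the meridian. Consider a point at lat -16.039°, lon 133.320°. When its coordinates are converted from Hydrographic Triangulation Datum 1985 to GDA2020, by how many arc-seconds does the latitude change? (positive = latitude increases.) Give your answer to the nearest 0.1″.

sin φ = -0.276292, cos φ = 0.961074, sin λ = 0.727533, cos λ = -0.686072.
North component: ΔN = −sin φ cos λ·ΔX − sin φ sin λ·ΔY + cos φ·ΔZ = −(-0.276292)(-0.686072)(-560.9) − (-0.276292)(0.727533)(-298.5) + (0.961074)(-5.3) = 41.23 m.
1° of latitude spans 3600 × 30.92 = 111312 m, so Δφ = 41.23 / 111312 × 3600 = 1.333″.

Δφ = 1.3″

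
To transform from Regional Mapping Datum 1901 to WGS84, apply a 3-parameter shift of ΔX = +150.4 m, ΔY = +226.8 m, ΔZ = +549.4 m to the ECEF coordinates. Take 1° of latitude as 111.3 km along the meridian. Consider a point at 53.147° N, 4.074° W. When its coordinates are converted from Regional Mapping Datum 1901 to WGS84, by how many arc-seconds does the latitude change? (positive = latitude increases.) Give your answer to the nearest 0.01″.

Δφ = 7.19″

sin φ = 0.800177, cos φ = 0.599764, sin λ = -0.071045, cos λ = 0.997473.
North component: ΔN = −sin φ cos λ·ΔX − sin φ sin λ·ΔY + cos φ·ΔZ = −(0.800177)(0.997473)(150.4) − (0.800177)(-0.071045)(226.8) + (0.599764)(549.4) = 222.36 m.
1° of latitude spans 111300 m, so Δφ = 222.36 / 111300 × 3600 = 7.192″.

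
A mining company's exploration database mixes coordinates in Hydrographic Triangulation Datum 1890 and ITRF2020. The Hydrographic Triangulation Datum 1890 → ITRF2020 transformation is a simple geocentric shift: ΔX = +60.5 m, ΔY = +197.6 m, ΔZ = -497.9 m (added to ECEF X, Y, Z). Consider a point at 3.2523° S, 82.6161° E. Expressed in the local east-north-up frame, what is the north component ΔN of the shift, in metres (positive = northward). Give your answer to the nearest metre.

ΔN = -486 m

The local north axis is (−sin φ cos λ, −sin φ sin λ, cos φ), giving ΔN = 0.441 + 11.117 − 497.098 = -485.54 m.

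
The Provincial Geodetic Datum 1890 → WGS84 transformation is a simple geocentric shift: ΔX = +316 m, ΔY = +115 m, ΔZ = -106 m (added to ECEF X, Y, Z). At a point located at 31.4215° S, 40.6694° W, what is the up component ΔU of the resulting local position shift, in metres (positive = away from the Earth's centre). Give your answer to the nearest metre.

ΔU = 196 m

At φ = -31.4215°, λ = -40.6694°: sin φ = -0.521330, cos φ = 0.853355, sin λ = -0.651693, cos λ = 0.758482.
ΔU = cos φ cos λ·ΔX + cos φ sin λ·ΔY + sin φ·ΔZ = (0.853355)(0.758482)(316) + (0.853355)(-0.651693)(115) + (-0.521330)(-106) = 195.84 m.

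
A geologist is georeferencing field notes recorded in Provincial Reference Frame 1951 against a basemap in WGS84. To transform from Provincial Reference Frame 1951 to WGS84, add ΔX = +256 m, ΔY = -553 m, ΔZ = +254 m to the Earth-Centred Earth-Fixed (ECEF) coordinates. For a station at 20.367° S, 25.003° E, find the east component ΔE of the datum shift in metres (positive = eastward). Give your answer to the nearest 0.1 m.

The local east axis at (φ, λ) is (−sin λ, cos λ, 0), so ΔE = −sin(25.003°)·256 + cos(25.003°)·(-553) = -609.38 m.

ΔE = -609.4 m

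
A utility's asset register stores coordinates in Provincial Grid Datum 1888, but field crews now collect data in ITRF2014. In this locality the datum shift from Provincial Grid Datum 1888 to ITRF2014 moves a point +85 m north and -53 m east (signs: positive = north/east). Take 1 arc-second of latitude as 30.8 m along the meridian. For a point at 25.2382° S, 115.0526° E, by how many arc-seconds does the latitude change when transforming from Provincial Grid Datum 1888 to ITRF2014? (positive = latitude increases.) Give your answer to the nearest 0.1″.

Δφ = 2.8″

1″ of latitude = 30.80 m, so Δφ = 85.0 / 30.80 = 2.760″.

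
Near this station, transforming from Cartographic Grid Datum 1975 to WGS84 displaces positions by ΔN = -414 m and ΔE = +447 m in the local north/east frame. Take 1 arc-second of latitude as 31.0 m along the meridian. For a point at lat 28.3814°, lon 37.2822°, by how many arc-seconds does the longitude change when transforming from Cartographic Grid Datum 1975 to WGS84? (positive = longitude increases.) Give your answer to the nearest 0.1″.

Δλ = 16.4″

At latitude 28.3814°, cos φ = 0.879803.
1″ of longitude at this latitude = 31.00 × cos φ = 27.2739 m, so Δλ = 447.0 / 27.2739 = 16.389″.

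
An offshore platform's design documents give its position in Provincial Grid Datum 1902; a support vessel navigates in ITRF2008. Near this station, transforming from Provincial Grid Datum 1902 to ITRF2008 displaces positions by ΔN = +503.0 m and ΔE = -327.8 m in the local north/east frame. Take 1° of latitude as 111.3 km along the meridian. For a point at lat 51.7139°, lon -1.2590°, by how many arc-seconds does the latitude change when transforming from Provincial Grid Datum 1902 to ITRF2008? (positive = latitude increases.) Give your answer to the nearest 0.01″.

1° of latitude = 111.3 km, so Δφ = 503.0 / 111300 = 0.0045193° = 16.270″.

Δφ = 16.27″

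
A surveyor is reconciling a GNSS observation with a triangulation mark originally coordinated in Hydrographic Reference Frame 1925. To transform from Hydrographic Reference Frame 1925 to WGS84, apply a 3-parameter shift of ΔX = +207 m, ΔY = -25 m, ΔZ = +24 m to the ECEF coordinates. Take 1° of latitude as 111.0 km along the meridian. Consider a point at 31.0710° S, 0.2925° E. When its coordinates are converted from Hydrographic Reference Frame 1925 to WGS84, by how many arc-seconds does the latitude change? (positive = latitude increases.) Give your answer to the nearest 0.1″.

sin φ = -0.516100, cos φ = 0.856528, sin λ = 0.005105, cos λ = 0.999987.
North component: ΔN = −sin φ cos λ·ΔX − sin φ sin λ·ΔY + cos φ·ΔZ = −(-0.516100)(0.999987)(207) − (-0.516100)(0.005105)(-25) + (0.856528)(24) = 127.32 m.
1° of latitude spans 111000 m, so Δφ = 127.32 / 111000 × 3600 = 4.129″.

Δφ = 4.1″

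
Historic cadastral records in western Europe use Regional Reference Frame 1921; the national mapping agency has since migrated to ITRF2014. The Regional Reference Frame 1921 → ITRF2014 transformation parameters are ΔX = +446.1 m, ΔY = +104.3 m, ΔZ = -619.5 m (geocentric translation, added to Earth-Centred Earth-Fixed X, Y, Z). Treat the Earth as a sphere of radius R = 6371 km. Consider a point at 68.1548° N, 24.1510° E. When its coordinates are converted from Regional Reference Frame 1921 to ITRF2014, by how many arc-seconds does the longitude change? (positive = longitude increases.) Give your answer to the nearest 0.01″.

sin φ = 0.928193, cos φ = 0.372100, sin λ = 0.409143, cos λ = 0.912470.
East component: ΔE = −sin λ·ΔX + cos λ·ΔY = −(0.409143)(446.1) + (0.912470)(104.3) = -87.35 m.
1° of latitude spans πR/180 = 111195 m; at latitude φ, 1° of longitude spans that × cos φ = 41375.7 m, so Δλ = -87.35 / 41375.7 × 3600 = -7.600″.

Δλ = -7.60″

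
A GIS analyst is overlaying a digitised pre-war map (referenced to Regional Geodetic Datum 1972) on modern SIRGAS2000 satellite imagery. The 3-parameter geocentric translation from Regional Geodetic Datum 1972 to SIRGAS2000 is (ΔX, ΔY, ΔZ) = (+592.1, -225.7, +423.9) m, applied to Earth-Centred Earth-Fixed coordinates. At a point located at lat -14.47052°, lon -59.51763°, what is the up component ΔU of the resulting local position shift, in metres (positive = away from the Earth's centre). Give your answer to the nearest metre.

The local up (radial) axis is (cos φ cos λ, cos φ sin λ, sin φ), giving ΔU = 290.828 + 188.335 − 105.925 = 373.24 m.

ΔU = 373 m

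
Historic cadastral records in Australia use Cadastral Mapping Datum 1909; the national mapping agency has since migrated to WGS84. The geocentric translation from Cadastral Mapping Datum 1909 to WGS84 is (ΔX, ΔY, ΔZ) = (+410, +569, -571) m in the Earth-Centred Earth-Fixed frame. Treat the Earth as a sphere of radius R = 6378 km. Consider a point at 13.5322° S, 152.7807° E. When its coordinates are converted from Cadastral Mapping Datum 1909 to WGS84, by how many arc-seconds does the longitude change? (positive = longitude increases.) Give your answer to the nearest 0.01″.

Δλ = -23.07″

sin φ = -0.233992, cos φ = 0.972239, sin λ = 0.457397, cos λ = -0.889262.
East component: ΔE = −sin λ·ΔX + cos λ·ΔY = −(0.457397)(410) + (-0.889262)(569) = -693.52 m.
1° of latitude spans πR/180 = 111317 m; at latitude φ, 1° of longitude spans that × cos φ = 108226.8 m, so Δλ = -693.52 / 108226.8 × 3600 = -23.069″.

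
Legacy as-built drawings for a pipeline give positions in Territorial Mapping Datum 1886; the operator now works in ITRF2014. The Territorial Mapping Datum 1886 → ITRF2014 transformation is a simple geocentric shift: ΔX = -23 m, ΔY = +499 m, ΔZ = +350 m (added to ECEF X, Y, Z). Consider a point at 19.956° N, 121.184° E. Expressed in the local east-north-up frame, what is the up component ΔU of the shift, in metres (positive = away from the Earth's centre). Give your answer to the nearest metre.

ΔU = 532 m

The local up (radial) axis is (cos φ cos λ, cos φ sin λ, sin φ), giving ΔU = 11.194 + 401.266 + 119.454 = 531.91 m.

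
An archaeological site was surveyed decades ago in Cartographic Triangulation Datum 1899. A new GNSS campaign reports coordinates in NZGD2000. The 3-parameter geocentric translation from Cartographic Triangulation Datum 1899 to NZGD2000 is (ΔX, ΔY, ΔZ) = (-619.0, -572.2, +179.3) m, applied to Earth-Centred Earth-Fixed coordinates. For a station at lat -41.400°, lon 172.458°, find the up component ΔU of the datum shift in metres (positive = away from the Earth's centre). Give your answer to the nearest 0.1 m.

At φ = -41.400°, λ = 172.458°: sin φ = -0.661312, cos φ = 0.750111, sin λ = 0.131253, cos λ = -0.991349.
ΔU = cos φ cos λ·ΔX + cos φ sin λ·ΔY + sin φ·ΔZ = (0.750111)(-0.991349)(-619.0) + (0.750111)(0.131253)(-572.2) + (-0.661312)(179.3) = 285.39 m.

ΔU = 285.4 m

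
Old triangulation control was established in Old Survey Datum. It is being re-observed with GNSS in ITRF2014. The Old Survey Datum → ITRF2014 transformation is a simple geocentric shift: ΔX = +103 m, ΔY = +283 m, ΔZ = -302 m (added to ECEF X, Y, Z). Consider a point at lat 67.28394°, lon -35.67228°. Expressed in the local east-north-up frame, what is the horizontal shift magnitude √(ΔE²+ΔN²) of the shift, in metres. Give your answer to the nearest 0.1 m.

292.9 m

At φ = 67.28394°, λ = -35.67228°: sin φ = 0.922430, cos φ = 0.386165, sin λ = -0.583148, cos λ = 0.812366.
ΔE = −sin λ·ΔX + cos λ·ΔY = −(-0.583148)·(103) + (0.812366)·(283) = 289.96 m.
ΔN = −sin φ cos λ·ΔX − sin φ sin λ·ΔY + cos φ·ΔZ = −(0.922430)(0.812366)(103) − (0.922430)(-0.583148)(283) + (0.386165)(-302) = -41.58 m.
Horizontal magnitude = √(ΔE² + ΔN²) = √(289.96² + (-41.58)²) = 292.93 m.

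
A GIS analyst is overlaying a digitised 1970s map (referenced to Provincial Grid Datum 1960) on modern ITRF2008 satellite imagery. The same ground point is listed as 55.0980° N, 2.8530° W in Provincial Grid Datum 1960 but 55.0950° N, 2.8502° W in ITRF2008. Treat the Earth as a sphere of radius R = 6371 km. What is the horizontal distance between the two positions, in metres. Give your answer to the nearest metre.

378 m

Δφ = 55.0950° − 55.0980° = -0.0030°; Δλ = -2.8502° − -2.8530° = +0.0028°.
1° along a meridian = πR/180 = 111195 m.
ΔN = Δφ × 111195 = -333.6 m; ΔE = Δλ × 111195 × cos(55.0980°) = +0.0028 × 111195 × 0.572175 = 178.1 m.
Distance = √(ΔE² + ΔN²) = √(178.1² + (-333.6)²) = 378.2 m.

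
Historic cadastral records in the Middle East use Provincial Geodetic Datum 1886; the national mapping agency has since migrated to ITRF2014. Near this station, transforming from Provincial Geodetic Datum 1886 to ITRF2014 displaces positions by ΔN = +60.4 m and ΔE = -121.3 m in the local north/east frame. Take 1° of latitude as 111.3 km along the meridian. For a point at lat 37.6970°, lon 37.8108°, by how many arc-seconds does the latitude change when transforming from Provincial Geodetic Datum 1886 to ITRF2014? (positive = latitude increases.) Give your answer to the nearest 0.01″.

Δφ = 1.95″

1° of latitude = 111.3 km, so Δφ = 60.4 / 111300 = 0.0005427° = 1.954″.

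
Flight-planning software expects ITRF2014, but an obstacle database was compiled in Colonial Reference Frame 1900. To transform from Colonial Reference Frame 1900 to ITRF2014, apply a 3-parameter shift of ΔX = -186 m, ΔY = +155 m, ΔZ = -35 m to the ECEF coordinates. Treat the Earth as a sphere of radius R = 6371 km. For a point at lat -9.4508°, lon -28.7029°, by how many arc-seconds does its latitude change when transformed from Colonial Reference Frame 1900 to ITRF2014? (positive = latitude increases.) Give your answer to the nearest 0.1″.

sin φ = -0.164201, cos φ = 0.986427, sin λ = -0.480268, cos λ = 0.877122.
North component: ΔN = −sin φ cos λ·ΔX − sin φ sin λ·ΔY + cos φ·ΔZ = −(-0.164201)(0.877122)(-186) − (-0.164201)(-0.480268)(155) + (0.986427)(-35) = -73.54 m.
1° of latitude spans πR/180 = 111195 m, so Δφ = -73.54 / 111195 × 3600 = -2.381″.

Δφ = -2.4″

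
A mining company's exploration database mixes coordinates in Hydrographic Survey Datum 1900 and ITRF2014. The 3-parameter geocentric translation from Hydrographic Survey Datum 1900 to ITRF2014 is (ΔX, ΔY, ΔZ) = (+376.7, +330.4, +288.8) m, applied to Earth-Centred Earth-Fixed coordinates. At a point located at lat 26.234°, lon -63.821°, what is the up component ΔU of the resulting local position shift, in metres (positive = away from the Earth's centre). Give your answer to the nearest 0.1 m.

The local up (radial) axis is (cos φ cos λ, cos φ sin λ, sin φ), giving ΔU = 149.073 − 265.966 + 127.661 = 10.77 m.

ΔU = 10.8 m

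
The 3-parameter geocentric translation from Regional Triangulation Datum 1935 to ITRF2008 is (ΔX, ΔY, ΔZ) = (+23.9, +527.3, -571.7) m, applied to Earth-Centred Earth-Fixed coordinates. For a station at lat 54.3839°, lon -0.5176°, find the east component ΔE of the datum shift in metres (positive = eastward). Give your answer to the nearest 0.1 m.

At φ = 54.3839°, λ = -0.5176°: sin φ = 0.812937, cos φ = 0.582351, sin λ = -0.009034, cos λ = 0.999959.
ΔE = −sin λ·ΔX + cos λ·ΔY = −(-0.009034)·(23.9) + (0.999959)·(527.3) = 527.49 m.

ΔE = 527.5 m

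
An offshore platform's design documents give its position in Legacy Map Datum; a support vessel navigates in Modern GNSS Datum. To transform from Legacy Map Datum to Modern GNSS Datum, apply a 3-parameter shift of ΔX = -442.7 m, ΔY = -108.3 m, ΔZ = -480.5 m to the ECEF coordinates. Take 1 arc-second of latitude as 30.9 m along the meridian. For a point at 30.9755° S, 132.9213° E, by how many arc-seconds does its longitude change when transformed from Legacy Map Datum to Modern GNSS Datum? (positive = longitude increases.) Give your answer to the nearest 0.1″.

Δλ = 15.0″

sin φ = -0.514671, cos φ = 0.857387, sin λ = 0.732290, cos λ = -0.680993.
East component: ΔE = −sin λ·ΔX + cos λ·ΔY = −(0.732290)(-442.7) + (-0.680993)(-108.3) = 397.94 m.
1° of latitude spans 3600 × 30.90 = 111240 m; at latitude φ, 1° of longitude spans that × cos φ = 95375.8 m, so Δλ = 397.94 / 95375.8 × 3600 = 15.020″.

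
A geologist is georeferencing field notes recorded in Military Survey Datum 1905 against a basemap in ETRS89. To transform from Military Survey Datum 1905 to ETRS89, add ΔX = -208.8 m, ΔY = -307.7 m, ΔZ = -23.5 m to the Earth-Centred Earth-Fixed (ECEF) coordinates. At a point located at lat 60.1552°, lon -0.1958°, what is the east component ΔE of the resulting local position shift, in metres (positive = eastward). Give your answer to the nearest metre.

ΔE = -308 m

At φ = 60.1552°, λ = -0.1958°: sin φ = 0.867377, cos φ = 0.497652, sin λ = -0.003417, cos λ = 0.999994.
ΔE = −sin λ·ΔX + cos λ·ΔY = −(-0.003417)·(-208.8) + (0.999994)·(-307.7) = -308.41 m.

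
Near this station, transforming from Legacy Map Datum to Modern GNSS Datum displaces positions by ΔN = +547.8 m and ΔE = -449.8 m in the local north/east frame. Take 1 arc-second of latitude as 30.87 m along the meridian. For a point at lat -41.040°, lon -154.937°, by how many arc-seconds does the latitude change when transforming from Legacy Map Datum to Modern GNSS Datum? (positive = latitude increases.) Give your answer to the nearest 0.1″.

Δφ = 17.7″

1″ of latitude = 30.87 m, so Δφ = 547.8 / 30.87 = 17.745″.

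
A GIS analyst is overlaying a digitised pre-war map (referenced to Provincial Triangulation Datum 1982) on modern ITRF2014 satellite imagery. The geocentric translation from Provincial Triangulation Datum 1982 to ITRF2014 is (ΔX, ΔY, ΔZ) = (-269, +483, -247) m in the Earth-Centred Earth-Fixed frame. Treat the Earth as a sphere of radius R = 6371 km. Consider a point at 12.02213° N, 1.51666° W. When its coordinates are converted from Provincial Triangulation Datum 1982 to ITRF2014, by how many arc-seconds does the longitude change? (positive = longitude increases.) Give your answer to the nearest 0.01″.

Δλ = 15.75″

sin φ = 0.208289, cos φ = 0.978067, sin λ = -0.026468, cos λ = 0.999650.
East component: ΔE = −sin λ·ΔX + cos λ·ΔY = −(-0.026468)(-269) + (0.999650)(483) = 475.71 m.
1° of latitude spans πR/180 = 111195 m; at latitude φ, 1° of longitude spans that × cos φ = 108756.1 m, so Δλ = 475.71 / 108756.1 × 3600 = 15.747″.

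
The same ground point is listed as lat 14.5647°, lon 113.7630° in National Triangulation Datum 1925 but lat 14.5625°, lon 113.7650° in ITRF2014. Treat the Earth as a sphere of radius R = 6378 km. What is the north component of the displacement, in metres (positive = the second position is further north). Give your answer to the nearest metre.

ΔN = -245 m

Δφ = 14.5625° − 14.5647° = -0.0022°; Δλ = 113.7650° − 113.7630° = +0.0020°.
1° along a meridian = πR/180 = 111317 m.
ΔN = Δφ × 111317 = -244.9 m; ΔE = Δλ × 111317 × cos(14.5647°) = +0.0020 × 111317 × 0.967864 = 215.5 m.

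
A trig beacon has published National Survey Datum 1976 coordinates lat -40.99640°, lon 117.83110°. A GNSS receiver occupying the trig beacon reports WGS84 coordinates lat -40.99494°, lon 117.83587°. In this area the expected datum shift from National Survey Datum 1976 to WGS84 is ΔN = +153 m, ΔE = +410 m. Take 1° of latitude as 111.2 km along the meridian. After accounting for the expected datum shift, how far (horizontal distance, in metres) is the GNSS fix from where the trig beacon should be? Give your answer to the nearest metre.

13 m

Observed coordinate differences: Δφ = +0.00146°, Δλ = +0.00477°.
Converting to metres (1° lat = 111200 m, cos φ = 0.754751): observed ΔN = 162.4 m, observed ΔE = 400.3 m.
Subtracting the expected shift leaves a residual of 162.4 − (153) = 9.4 m north and 400.3 − (410) = -9.7 m east.
Residual distance = √(9.4² + (-9.7)²) = 13.4 m.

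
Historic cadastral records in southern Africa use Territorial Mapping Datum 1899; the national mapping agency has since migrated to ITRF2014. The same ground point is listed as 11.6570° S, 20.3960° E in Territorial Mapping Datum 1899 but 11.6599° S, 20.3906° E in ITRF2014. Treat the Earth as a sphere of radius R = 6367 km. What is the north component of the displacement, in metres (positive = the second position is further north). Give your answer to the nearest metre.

Δφ = -11.6599° − -11.6570° = -0.0029°; Δλ = 20.3906° − 20.3960° = -0.0054°.
1° along a meridian = πR/180 = 111125 m.
ΔN = Δφ × 111125 = -322.3 m; ΔE = Δλ × 111125 × cos(-11.6570°) = -0.0054 × 111125 × 0.979375 = -587.7 m.

ΔN = -322 m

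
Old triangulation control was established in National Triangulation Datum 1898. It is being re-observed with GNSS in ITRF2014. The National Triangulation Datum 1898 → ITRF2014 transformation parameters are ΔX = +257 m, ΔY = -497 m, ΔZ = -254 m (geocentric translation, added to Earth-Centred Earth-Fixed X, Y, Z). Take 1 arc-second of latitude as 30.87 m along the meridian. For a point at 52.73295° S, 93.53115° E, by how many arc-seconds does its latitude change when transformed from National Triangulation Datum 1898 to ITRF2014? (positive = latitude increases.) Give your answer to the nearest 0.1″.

sin φ = -0.795822, cos φ = 0.605531, sin λ = 0.998101, cos λ = -0.061591.
North component: ΔN = −sin φ cos λ·ΔX − sin φ sin λ·ΔY + cos φ·ΔZ = −(-0.795822)(-0.061591)(257) − (-0.795822)(0.998101)(-497) + (0.605531)(-254) = -561.17 m.
1° of latitude spans 3600 × 30.87 = 111132 m, so Δφ = -561.17 / 111132 × 3600 = -18.179″.

Δφ = -18.2″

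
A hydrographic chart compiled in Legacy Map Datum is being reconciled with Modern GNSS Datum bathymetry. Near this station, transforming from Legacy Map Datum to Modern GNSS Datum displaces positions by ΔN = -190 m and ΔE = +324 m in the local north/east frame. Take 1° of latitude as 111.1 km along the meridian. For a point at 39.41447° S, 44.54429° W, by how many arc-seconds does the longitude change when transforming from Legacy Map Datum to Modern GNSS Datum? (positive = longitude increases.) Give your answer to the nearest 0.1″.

Δλ = 13.6″

At latitude -39.41447°, cos φ = 0.772573.
1° of longitude at this latitude = 111.1 × cos φ = 85.83 km, so Δλ = 324.0 / 85832.9 = 0.0037748° = 13.589″.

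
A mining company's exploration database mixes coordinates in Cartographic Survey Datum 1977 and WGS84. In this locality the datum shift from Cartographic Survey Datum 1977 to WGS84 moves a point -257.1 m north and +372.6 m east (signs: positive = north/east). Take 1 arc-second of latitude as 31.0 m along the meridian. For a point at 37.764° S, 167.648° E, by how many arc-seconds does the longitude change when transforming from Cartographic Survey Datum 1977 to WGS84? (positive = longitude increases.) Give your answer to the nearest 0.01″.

Δλ = 15.20″

At latitude -37.764°, cos φ = 0.790540.
1″ of longitude at this latitude = 31.00 × cos φ = 24.5067 m, so Δλ = 372.6 / 24.5067 = 15.204″.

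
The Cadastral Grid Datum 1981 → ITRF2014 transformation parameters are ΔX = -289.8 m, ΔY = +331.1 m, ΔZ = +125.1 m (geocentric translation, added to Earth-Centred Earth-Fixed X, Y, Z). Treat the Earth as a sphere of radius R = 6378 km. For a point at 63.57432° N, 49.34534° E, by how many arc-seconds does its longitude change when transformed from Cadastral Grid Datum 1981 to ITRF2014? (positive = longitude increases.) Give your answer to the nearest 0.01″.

Δλ = 31.65″

sin φ = 0.895512, cos φ = 0.445037, sin λ = 0.758650, cos λ = 0.651498.
East component: ΔE = −sin λ·ΔX + cos λ·ΔY = −(0.758650)(-289.8) + (0.651498)(331.1) = 435.57 m.
1° of latitude spans πR/180 = 111317 m; at latitude φ, 1° of longitude spans that × cos φ = 49540.2 m, so Δλ = 435.57 / 49540.2 × 3600 = 31.652″.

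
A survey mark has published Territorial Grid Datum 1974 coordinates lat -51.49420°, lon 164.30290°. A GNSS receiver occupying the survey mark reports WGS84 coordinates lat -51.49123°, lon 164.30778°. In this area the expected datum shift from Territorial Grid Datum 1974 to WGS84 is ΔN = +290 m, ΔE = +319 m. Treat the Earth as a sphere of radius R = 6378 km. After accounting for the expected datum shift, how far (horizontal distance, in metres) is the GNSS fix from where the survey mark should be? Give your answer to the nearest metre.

Observed coordinate differences: Δφ = +0.00297°, Δλ = +0.00488°.
Converting to metres (1° lat = 111317 m, cos φ = 0.622594): observed ΔN = 330.6 m, observed ΔE = 338.2 m.
Subtracting the expected shift leaves a residual of 330.6 − (290) = 40.6 m north and 338.2 − (319) = 19.2 m east.
Residual distance = √(40.6² + 19.2²) = 44.9 m.

45 m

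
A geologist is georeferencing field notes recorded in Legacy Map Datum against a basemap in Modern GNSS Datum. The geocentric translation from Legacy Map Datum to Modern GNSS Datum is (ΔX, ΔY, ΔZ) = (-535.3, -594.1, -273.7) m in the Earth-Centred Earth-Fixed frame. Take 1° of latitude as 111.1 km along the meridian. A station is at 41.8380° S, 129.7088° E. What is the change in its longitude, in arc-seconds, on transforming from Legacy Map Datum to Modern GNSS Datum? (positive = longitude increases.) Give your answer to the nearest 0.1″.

sin φ = -0.667027, cos φ = 0.745034, sin λ = 0.769301, cos λ = -0.638886.
East component: ΔE = −sin λ·ΔX + cos λ·ΔY = −(0.769301)(-535.3) + (-0.638886)(-594.1) = 791.37 m.
1° of latitude spans 111100 m; at latitude φ, 1° of longitude spans that × cos φ = 82773.3 m, so Δλ = 791.37 / 82773.3 × 3600 = 34.418″.

Δλ = 34.4″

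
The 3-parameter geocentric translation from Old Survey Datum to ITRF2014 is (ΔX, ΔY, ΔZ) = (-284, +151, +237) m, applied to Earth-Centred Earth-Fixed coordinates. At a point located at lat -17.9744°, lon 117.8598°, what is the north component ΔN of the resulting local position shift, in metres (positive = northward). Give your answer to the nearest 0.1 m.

The local north axis is (−sin φ cos λ, −sin φ sin λ, cos φ), giving ΔN = 40.955 + 41.196 + 225.433 = 307.58 m.

ΔN = 307.6 m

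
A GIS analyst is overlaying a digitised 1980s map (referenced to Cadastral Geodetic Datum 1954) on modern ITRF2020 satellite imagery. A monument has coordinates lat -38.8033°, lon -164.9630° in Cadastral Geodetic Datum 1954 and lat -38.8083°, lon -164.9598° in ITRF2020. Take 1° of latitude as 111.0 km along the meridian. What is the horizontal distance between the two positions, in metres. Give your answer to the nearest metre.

620 m

Δφ = -38.8083° − -38.8033° = -0.0050°; Δλ = -164.9598° − -164.9630° = +0.0032°.
ΔN = Δφ × 111000 = -555.0 m; ΔE = Δλ × 111000 × cos(-38.8033°) = +0.0032 × 111000 × 0.779302 = 276.8 m.
Distance = √(ΔE² + ΔN²) = √(276.8² + (-555.0)²) = 620.2 m.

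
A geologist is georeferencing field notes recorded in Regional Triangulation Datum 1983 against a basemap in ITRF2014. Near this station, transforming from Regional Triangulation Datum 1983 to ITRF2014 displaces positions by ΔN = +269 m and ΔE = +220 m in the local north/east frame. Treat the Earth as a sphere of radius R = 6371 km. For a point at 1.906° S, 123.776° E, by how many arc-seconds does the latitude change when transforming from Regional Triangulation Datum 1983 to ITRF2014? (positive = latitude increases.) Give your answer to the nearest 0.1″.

Δφ = 8.7″

On a sphere of radius R, 1 rad of latitude = R, so Δφ = ΔN / R = 269.0 / 6371000 = 4.2223e-05 rad = 8.709″.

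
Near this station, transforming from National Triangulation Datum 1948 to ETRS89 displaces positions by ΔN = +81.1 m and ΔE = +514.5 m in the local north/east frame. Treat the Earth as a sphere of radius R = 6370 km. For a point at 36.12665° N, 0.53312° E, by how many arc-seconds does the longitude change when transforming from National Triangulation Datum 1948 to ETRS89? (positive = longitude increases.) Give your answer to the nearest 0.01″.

At latitude 36.12665°, cos φ = 0.807716.
One radian of longitude at latitude φ spans R cos φ, so Δλ = ΔE / (R cos φ) = 514.5 / (6370000 × 0.807716) = 9.9997e-05 rad = 20.626″.

Δλ = 20.63″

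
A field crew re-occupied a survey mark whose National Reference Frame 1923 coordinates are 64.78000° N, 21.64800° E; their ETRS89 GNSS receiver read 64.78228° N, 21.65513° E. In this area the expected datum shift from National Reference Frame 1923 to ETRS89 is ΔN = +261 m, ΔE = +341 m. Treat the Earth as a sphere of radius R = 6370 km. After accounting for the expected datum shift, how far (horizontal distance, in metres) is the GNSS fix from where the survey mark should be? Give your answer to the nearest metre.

Observed coordinate differences: Δφ = +0.00228°, Δλ = +0.00713°.
Converting to metres (1° lat = 111177 m, cos φ = 0.426095): observed ΔN = 253.5 m, observed ΔE = 337.8 m.
Subtracting the expected shift leaves a residual of 253.5 − (261) = -7.5 m north and 337.8 − (341) = -3.2 m east.
Residual distance = √((-7.5)² + (-3.2)²) = 8.2 m.

8 m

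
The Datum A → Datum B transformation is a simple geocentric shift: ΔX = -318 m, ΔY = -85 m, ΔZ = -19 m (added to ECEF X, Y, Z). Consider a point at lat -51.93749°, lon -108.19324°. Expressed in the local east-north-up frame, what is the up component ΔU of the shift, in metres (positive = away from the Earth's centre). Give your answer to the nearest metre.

ΔU = 126 m

At φ = -51.93749°, λ = -108.19324°: sin φ = -0.787339, cos φ = 0.616521, sin λ = -0.950009, cos λ = -0.312223.
ΔU = cos φ cos λ·ΔX + cos φ sin λ·ΔY + sin φ·ΔZ = (0.616521)(-0.312223)(-318) + (0.616521)(-0.950009)(-85) + (-0.787339)(-19) = 125.96 m.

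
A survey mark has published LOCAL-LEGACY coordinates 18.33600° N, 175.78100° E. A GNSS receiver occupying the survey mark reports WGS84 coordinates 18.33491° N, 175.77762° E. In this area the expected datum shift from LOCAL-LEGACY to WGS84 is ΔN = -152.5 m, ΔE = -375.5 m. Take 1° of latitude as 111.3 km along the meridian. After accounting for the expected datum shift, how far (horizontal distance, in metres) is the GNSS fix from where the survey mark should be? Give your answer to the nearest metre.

Observed coordinate differences: Δφ = -0.00109°, Δλ = -0.00338°.
Converting to metres (1° lat = 111300 m, cos φ = 0.949228): observed ΔN = -121.3 m, observed ΔE = -357.1 m.
Subtracting the expected shift leaves a residual of -121.3 − (-152.5) = 31.2 m north and -357.1 − (-375.5) = 18.4 m east.
Residual distance = √(31.2² + 18.4²) = 36.2 m.

36 m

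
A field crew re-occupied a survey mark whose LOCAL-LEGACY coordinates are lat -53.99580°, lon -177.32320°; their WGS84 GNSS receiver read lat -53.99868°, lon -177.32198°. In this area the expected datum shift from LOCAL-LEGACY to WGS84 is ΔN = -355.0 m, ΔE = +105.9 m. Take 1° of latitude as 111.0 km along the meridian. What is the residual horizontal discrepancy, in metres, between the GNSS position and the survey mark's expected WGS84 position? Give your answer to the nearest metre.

Observed coordinate differences: Δφ = -0.00288°, Δλ = +0.00122°.
Converting to metres (1° lat = 111000 m, cos φ = 0.587845): observed ΔN = -319.7 m, observed ΔE = 79.6 m.
Subtracting the expected shift leaves a residual of -319.7 − (-355.0) = 35.3 m north and 79.6 − (105.9) = -26.3 m east.
Residual distance = √(35.3² + (-26.3)²) = 44.0 m.

44 m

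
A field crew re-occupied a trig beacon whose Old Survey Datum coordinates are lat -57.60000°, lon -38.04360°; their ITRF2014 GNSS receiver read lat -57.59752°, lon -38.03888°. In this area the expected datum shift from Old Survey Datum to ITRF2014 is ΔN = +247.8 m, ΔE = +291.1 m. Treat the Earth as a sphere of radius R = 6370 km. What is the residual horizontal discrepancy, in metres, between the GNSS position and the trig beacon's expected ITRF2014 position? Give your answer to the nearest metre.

Observed coordinate differences: Δφ = +0.00248°, Δλ = +0.00472°.
Converting to metres (1° lat = 111177 m, cos φ = 0.535827): observed ΔN = 275.7 m, observed ΔE = 281.2 m.
Subtracting the expected shift leaves a residual of 275.7 − (247.8) = 27.9 m north and 281.2 − (291.1) = -9.9 m east.
Residual distance = √(27.9² + (-9.9)²) = 29.6 m.

30 m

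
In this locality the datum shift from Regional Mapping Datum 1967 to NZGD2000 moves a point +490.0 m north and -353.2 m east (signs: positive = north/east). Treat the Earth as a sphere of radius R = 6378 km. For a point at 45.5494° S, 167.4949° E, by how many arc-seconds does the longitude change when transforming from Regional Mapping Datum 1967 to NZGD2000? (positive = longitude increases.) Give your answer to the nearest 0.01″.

At latitude -45.5494°, cos φ = 0.700294.
One radian of longitude at latitude φ spans R cos φ, so Δλ = ΔE / (R cos φ) = -353.2 / (6378000 × 0.700294) = -7.9078e-05 rad = -16.311″.

Δλ = -16.31″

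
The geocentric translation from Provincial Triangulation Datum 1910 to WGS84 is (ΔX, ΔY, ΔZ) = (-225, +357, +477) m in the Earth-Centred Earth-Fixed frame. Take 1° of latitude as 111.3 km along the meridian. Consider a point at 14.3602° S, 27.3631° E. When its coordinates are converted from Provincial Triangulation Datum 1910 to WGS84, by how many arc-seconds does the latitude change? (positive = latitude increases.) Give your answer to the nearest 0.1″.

sin φ = -0.248017, cos φ = 0.968756, sin λ = 0.459628, cos λ = 0.888112.
North component: ΔN = −sin φ cos λ·ΔX − sin φ sin λ·ΔY + cos φ·ΔZ = −(-0.248017)(0.888112)(-225) − (-0.248017)(0.459628)(357) + (0.968756)(477) = 453.23 m.
1° of latitude spans 111300 m, so Δφ = 453.23 / 111300 × 3600 = 14.660″.

Δφ = 14.7″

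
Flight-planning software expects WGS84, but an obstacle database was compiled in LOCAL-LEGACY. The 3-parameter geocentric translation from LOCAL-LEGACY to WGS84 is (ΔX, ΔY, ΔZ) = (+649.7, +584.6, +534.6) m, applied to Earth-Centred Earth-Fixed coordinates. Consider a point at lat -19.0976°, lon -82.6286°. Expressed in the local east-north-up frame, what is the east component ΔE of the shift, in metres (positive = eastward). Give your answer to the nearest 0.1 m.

ΔE = 719.3 m

The local east axis at (φ, λ) is (−sin λ, cos λ, 0), so ΔE = −sin(-82.6286°)·649.7 + cos(-82.6286°)·584.6 = 719.33 m.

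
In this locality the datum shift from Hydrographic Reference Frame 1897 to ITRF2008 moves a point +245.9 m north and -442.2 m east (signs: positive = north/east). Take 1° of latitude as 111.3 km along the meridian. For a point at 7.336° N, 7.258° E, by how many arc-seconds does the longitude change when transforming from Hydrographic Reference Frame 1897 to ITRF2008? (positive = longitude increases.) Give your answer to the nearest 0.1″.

At latitude 7.336°, cos φ = 0.991814.
1° of longitude at this latitude = 111.3 × cos φ = 110.39 km, so Δλ = -442.2 / 110388.9 = -0.0040058° = -14.421″.

Δλ = -14.4″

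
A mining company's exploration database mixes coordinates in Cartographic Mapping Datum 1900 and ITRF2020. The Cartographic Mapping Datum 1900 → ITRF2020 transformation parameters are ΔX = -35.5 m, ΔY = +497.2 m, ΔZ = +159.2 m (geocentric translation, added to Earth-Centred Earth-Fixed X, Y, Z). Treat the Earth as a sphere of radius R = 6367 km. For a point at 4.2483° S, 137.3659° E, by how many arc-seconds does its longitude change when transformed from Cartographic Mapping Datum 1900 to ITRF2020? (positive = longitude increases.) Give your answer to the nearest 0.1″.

Δλ = -11.1″

sin φ = -0.074079, cos φ = 0.997252, sin λ = 0.677314, cos λ = -0.735694.
East component: ΔE = −sin λ·ΔX + cos λ·ΔY = −(0.677314)(-35.5) + (-0.735694)(497.2) = -341.74 m.
1° of latitude spans πR/180 = 111125 m; at latitude φ, 1° of longitude spans that × cos φ = 110819.8 m, so Δλ = -341.74 / 110819.8 × 3600 = -11.102″.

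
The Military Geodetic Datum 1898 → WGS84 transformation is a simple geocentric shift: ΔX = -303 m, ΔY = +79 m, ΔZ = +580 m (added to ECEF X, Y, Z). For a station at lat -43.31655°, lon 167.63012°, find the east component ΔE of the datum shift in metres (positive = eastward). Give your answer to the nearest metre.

ΔE = -12 m

The local east axis at (φ, λ) is (−sin λ, cos λ, 0), so ΔE = −sin(167.63012°)·(-303) + cos(167.63012°)·79 = -12.26 m.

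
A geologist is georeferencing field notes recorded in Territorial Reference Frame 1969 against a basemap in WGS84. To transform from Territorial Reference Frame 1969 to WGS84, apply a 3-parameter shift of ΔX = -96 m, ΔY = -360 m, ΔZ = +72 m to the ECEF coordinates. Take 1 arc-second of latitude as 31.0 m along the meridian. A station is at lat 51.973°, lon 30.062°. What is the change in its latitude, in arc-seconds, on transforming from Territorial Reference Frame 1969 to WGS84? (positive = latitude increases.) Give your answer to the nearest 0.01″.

Δφ = 8.12″

sin φ = 0.787721, cos φ = 0.616033, sin λ = 0.500937, cos λ = 0.865484.
North component: ΔN = −sin φ cos λ·ΔX − sin φ sin λ·ΔY + cos φ·ΔZ = −(0.787721)(0.865484)(-96) − (0.787721)(0.500937)(-360) + (0.616033)(72) = 251.86 m.
1° of latitude spans 3600 × 31.00 = 111600 m, so Δφ = 251.86 / 111600 × 3600 = 8.124″.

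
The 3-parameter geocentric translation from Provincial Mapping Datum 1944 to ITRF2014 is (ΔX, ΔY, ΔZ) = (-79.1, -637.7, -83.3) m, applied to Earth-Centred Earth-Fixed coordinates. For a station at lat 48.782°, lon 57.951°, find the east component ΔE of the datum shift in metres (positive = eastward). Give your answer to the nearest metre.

The local east axis at (φ, λ) is (−sin λ, cos λ, 0), so ΔE = −sin(57.951°)·(-79.1) + cos(57.951°)·(-637.7) = -271.35 m.

ΔE = -271 m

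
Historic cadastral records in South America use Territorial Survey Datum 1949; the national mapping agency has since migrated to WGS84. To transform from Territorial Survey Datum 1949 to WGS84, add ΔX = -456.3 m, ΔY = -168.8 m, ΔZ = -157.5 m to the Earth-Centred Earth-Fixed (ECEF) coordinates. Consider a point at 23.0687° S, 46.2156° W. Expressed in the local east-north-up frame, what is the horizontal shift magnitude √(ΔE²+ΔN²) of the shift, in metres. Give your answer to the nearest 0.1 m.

497.9 m

The local east axis at (φ, λ) is (−sin λ, cos λ, 0), so ΔE = −sin(-46.2156°)·(-456.3) + cos(-46.2156°)·(-168.8) = -446.23 m.
The local north axis is (−sin φ cos λ, −sin φ sin λ, cos φ), giving ΔN = -123.716 + 47.751 − 144.906 = -220.87 m.
Horizontal magnitude = √(ΔE² + ΔN²) = √((-446.23)² + (-220.87)²) = 497.90 m.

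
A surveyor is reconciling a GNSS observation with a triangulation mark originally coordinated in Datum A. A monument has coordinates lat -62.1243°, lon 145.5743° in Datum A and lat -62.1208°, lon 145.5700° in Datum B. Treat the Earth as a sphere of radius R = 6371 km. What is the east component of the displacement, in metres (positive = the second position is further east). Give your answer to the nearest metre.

ΔE = -224 m

Δφ = -62.1208° − -62.1243° = +0.0035°; Δλ = 145.5700° − 145.5743° = -0.0043°.
1° along a meridian = πR/180 = 111195 m.
ΔN = Δφ × 111195 = 389.2 m; ΔE = Δλ × 111195 × cos(-62.1243°) = -0.0043 × 111195 × 0.467555 = -223.6 m.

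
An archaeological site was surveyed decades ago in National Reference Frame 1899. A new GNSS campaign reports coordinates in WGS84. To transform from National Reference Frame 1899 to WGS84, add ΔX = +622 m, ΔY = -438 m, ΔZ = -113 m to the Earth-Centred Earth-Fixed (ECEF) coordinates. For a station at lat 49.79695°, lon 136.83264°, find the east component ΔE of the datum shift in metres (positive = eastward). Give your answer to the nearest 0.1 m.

The local east axis at (φ, λ) is (−sin λ, cos λ, 0), so ΔE = −sin(136.83264°)·622 + cos(136.83264°)·(-438) = -106.07 m.

ΔE = -106.1 m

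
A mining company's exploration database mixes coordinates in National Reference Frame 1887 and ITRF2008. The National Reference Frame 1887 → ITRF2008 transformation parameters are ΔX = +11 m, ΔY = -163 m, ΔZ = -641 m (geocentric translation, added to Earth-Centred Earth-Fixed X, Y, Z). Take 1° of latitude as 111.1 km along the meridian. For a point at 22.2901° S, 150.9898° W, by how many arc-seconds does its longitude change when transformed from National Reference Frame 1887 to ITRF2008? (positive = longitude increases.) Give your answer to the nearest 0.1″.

sin φ = -0.379296, cos φ = 0.925275, sin λ = -0.484965, cos λ = -0.874533.
East component: ΔE = −sin λ·ΔX + cos λ·ΔY = −(-0.484965)(11) + (-0.874533)(-163) = 147.88 m.
1° of latitude spans 111100 m; at latitude φ, 1° of longitude spans that × cos φ = 102798.1 m, so Δλ = 147.88 / 102798.1 × 3600 = 5.179″.

Δλ = 5.2″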